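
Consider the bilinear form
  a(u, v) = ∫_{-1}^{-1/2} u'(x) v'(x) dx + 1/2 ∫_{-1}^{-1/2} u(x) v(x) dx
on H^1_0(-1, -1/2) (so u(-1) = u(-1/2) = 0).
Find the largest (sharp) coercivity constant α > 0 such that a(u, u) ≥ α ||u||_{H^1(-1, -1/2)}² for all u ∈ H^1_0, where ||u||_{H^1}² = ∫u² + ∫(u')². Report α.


α = (1 + 8*π^2)/(2*(1 + 4*π^2))

Coercivity of a(·,·) on H^1_0(-1, -1/2) means a(u, u) ≥ α ||u||_{H^1}² for every u ∈ H^1_0.
The interval has length L = 1/2, and Poincaré/coercivity depend only on L. Here a(u, u) = ∫(u')² + (1/2)·∫u².
Here 0 < c = 1/2 < 1. The condition a(u,u) ≥ α||u||_{H^1}² reads (1−α)∫(u')² ≥ (α−c)∫u². Any admissible α is ≤ 1 (rapidly oscillating u have ∫u²/∫(u')² → 0), and α = 1 would force 0 ≥ (1−c)∫u², impossible since c < 1; so 1−α > 0. By the sharp Poincaré inequality on H^1_0 of an interval of length L, ∫(u')² ≥ (π/L)²∫u² with equality for the first sine mode sin(π(x−x₀)/L) (x₀ the left endpoint), so the inequality holds for all u iff (1−α)(π/L)² ≥ α − c, i.e. α ≤ ((π/L)² + c)/((π/L)² + 1) = (1 + c(L/π)²)/(1 + (L/π)²). With (π/L)² = 4*π^2 and c = 1/2, the largest admissible constant is α = ((π/L)² + c)/((π/L)² + 1).
Simplifying, α = (1 + 8*π^2)/(2*(1 + 4*π^2)).


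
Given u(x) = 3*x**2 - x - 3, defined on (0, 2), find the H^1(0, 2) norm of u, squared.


||u||_{H^1}^2 = 1384/15

The H^1 norm (squared) on an interval (0, L) is
  ||u||_{H^1}^2 = ∫_0^L u(x)^2 dx + ∫_0^L u'(x)^2 dx.
Compute u'(x) = 6*x - 1.
Then u(x)^2 = 9*x**4 - 6*x**3 - 17*x**2 + 6*x + 9 and u'(x)^2 = 36*x**2 - 12*x + 1.
Integrate each monomial from 0 to 2 using ∫_0^2 c·x^n dx = c·2^(n+1)/(n+1):
  ∫_0^2 u(x)^2 dx = ∫_0^2 (9*x^4 - 6*x^3 - 17*x^2 + 6*x + 9) dx. Term by term:
    ∫_0^2 9*x^4 dx = 288/5;  ∫_0^2 -6*x^3 dx = -24;  ∫_0^2 -17*x^2 dx = -136/3;
    ∫_0^2 6*x dx = 12;  ∫_0^2 9 dx = 18.
  Sum: 288/5 − 24 − 136/3 + 12 + 18 = 274/15.
  ∫_0^2 u'(x)^2 dx = ∫_0^2 (36*x^2 - 12*x + 1) dx. Term by term:
    ∫_0^2 36*x^2 dx = 96;  ∫_0^2 -12*x dx = -24;  ∫_0^2 1 dx = 2.
  Sum: 96 − 24 + 2 = 74.
Adding: ||u||_{H^1}^2 = 274/15 + 74 = 1384/15.


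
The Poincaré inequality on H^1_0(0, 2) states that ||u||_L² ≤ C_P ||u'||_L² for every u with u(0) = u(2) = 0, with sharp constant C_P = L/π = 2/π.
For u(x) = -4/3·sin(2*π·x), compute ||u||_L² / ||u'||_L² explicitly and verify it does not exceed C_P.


||u||_L² / ||u'||_L² = 1/(2*π) < C_P = 2/π.

u(x) = -4/3·sin(2*π·x), so u'(x) = -8*π*cos(2*π*x)/3.
Writing u(x) = A·sin(kπx/L) with A = -4/3 and k = 4, use ∫_0^L sin²(kπx/L) dx = L/2 and ∫_0^L cos²(kπx/L) dx = L/2.
u² = 16/9·sin²(2*π·x) and (u')² = 64*π^2/9·cos²(2*π·x), and each of sin², cos² integrates to L/2 = 1 over (0, 2).
∫_0^2 u² dx = 16/9, so ||u||_L² = 4/3.
∫_0^2 (u')² dx = 64*π^2/9, so ||u'||_L² = 8*π/3.
Ratio ||u||_L² / ||u'||_L² = 1/(2*π).
Sharp Poincaré constant on H^1_0(0, 2) is C_P = L/π = 2/π, achieved by sin(π/2·x).
This is the k = 4 harmonic; the ratio L/(kπ) is strictly less than C_P = L/π, consistent with the sharp inequality ||u||_L² ≤ C_P ||u'||_L².


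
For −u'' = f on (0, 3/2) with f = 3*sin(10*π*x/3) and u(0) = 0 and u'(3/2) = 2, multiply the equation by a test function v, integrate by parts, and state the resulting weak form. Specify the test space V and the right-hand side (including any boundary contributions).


V = {v ∈ H^1(0, 3/2) : v(0) = 0} (test functions vanish at x = 0 where u is specified); weak form: ∫_0^3/2 u'v' dx = ∫_0^3/2 (3*sin(10*π*x/3)) v dx + 2·v(3/2) for all v ∈ V.

Multiply both sides by a test function v and integrate from 0 to 3/2:
  ∫_0^3/2 −u''(x) v(x) dx = ∫_0^3/2 f(x) v(x) dx.
Integrate the LHS by parts once:
  ∫_0^3/2 −u'' v dx = −[u'(x) v(x)]_0^3/2 + ∫_0^3/2 u'(x) v'(x) dx.
Thus ∫_0^3/2 u'(x) v'(x) dx = ∫_0^3/2 f(x) v(x) dx + [u'(x) v(x)]_0^3/2.
Choose V so that boundary terms are either known or forced to vanish.
Mixed BC: u(0) = 0 (Dirichlet) and u'(3/2) = 2 (Neumann). Define V = {v ∈ H^1(0, 3/2) : v(0) = 0}. Then [u' v]_0^3/2 = u'(3/2)·v(3/2) − u'(0)·0 = 2·v(3/2).
Weak formulation: find u (satisfying any essential BC) such that ∫_0^3/2 u'(x) v'(x) dx = ∫_0^3/2 f v dx + 2·v(3/2) for all v ∈ V (Dirichlet at 0 absorbed into V; Neumann datum at x = 3/2 contributes the boundary term).
Substituting f(x) = 3*sin(10*π*x/3), the right-hand side is ∫_0^3/2 (3*sin(10*π*x/3)) v dx + 2·v(3/2).


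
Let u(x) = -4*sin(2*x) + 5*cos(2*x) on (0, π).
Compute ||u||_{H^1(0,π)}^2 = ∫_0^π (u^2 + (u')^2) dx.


||u||_{H^1(0,π)}^2 = 205*π/2

u'(x) = -10*sin(2*x) - 8*cos(2*x).
Expand u² and (u')² and integrate term by term on (0, π), using: for integers n ≥ 1, ∫_0^π sin²(nx) dx = ∫_0^π cos²(nx) dx = π/2; for n ≠ n', ∫_0^π sin(nx)sin(n'x) dx = ∫_0^π cos(nx)cos(n'x) dx = 0; and by product-to-sum, ∫_0^π sin(nx)cos(n'x) dx = ½∫_0^π [sin((n+n')x) + sin((n−n')x)] dx, which is 0 when n+n' is even and 2n/(n²−n'²) when n+n' is odd (it need not vanish on (0, π)).
  u² squared terms: (-4)²·∫sin(2x)² dx = 16·π/2 = 8*π;  (5)²·∫cos(2x)² dx = 25·π/2 = 25*π/2.
  u² cross terms: 2·(-4)·(5)·∫sin(2x)·cos(2x) dx = -40·(0) = 0.
  So ∫_0^π u² dx = 8*π + 25*π/2 + 0 = 41*π/2.
  (u')² squared terms: (-10)²·∫sin(2x)² dx = 100·π/2 = 50*π;  (-8)²·∫cos(2x)² dx = 64·π/2 = 32*π.
  (u')² cross terms: 2·(-10)·(-8)·∫sin(2x)·cos(2x) dx = 160·(0) = 0.
  So ∫_0^π (u')² dx = 50*π + 32*π + 0 = 82*π.
||u||_{H^1}^2 = (41*π/2) + (82*π) = 205*π/2.


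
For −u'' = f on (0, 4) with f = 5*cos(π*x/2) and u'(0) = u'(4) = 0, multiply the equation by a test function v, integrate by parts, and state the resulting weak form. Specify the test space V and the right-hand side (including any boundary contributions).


V = H^1(0, 4) (no boundary constraint on v; u is determined up to an additive constant); weak form: ∫_0^4 u'v' dx = ∫_0^4 (5*cos(π*x/2)) v dx for all v ∈ V.

Multiply both sides by a test function v and integrate from 0 to 4:
  ∫_0^4 −u''(x) v(x) dx = ∫_0^4 f(x) v(x) dx.
Integrate the LHS by parts once:
  ∫_0^4 −u'' v dx = −[u'(x) v(x)]_0^4 + ∫_0^4 u'(x) v'(x) dx.
Thus ∫_0^4 u'(x) v'(x) dx = ∫_0^4 f(x) v(x) dx + [u'(x) v(x)]_0^4.
Choose V so that boundary terms are either known or forced to vanish.
u has homogeneous Neumann: u'(0) = u'(4) = 0. So [u' v]_0^4 = 0·v(4) − 0·v(0) = 0 for any v; take V = H^1(0, 4).
Weak formulation: find u (satisfying any essential BC) such that ∫_0^4 u'(x) v'(x) dx = ∫_0^4 f v dx for all v ∈ V (homogeneous Neumann, so boundary terms vanish).
Substituting f(x) = 5*cos(π*x/2), the right-hand side is ∫_0^4 (5*cos(π*x/2)) v dx.
Compatibility check (pure Neumann): taking v ≡ 1 ∈ V gives 0 = ∫_0^4 f dx + (0) − (0), i.e. ∫_0^4 f dx must equal u'(0) − u'(4) = 0. Indeed ∫_0^4 (5*cos(π*x/2)) dx = 0, so the data are compatible. The solution is then unique only up to an additive constant (fix it e.g. by requiring ∫_0^4 u dx = 0).


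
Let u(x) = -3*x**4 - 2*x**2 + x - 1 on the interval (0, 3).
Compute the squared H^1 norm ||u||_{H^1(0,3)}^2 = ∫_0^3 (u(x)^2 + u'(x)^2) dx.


||u||_{H^1}^2 = 2534961/35

The H^1 norm (squared) on an interval (0, L) is
  ||u||_{H^1}^2 = ∫_0^L u(x)^2 dx + ∫_0^L u'(x)^2 dx.
Compute u'(x) = -12*x**3 - 4*x + 1.
Then u(x)^2 = 9*x**8 + 12*x**6 - 6*x**5 + 10*x**4 - 4*x**3 + 5*x**2 - 2*x + 1 and u'(x)^2 = 144*x**6 + 96*x**4 - 24*x**3 + 16*x**2 - 8*x + 1.
Integrate each monomial from 0 to 3 using ∫_0^3 c·x^n dx = c·3^(n+1)/(n+1):
  ∫_0^3 u(x)^2 dx = ∫_0^3 (9*x^8 + 12*x^6 - 6*x^5 + 10*x^4 - 4*x^3 + 5*x^2 - 2*x + 1) dx. Term by term:
    ∫_0^3 9*x^8 dx = 19683;  ∫_0^3 12*x^6 dx = 26244/7;  ∫_0^3 -6*x^5 dx = -729;
    ∫_0^3 10*x^4 dx = 486;  ∫_0^3 -4*x^3 dx = -81;  ∫_0^3 5*x^2 dx = 45;
    ∫_0^3 -2*x dx = -9;  ∫_0^3 1 dx = 3.
  Sum: 19683 + 26244/7 − 729 + 486 − 81 + 45 − 9 + 3 = 162030/7.
  ∫_0^3 u'(x)^2 dx = ∫_0^3 (144*x^6 + 96*x^4 - 24*x^3 + 16*x^2 - 8*x + 1) dx. Term by term:
    ∫_0^3 144*x^6 dx = 314928/7;  ∫_0^3 96*x^4 dx = 23328/5;  ∫_0^3 -24*x^3 dx = -486;
    ∫_0^3 16*x^2 dx = 144;  ∫_0^3 -8*x dx = -36;  ∫_0^3 1 dx = 3.
  Sum: 314928/7 + 23328/5 − 486 + 144 − 36 + 3 = 1724811/35.
Adding: ||u||_{H^1}^2 = 162030/7 + 1724811/35 = 2534961/35.


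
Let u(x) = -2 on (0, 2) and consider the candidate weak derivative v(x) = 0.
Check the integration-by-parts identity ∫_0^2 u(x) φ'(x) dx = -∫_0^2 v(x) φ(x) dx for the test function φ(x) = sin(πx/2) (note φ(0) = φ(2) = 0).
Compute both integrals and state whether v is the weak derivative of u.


LHS = 0, RHS = 0. Yes, v = u' weakly.

u(x) = -2, classical derivative u'(x) = 0.
φ(x) = sin(πx/2), so φ'(x) = π*cos(π*x/2)/2.
Note φ(0) = φ(2) = 0, so the boundary term u·φ vanishes.
LHS = ∫_0^2 u(x) φ'(x) dx = ∫_0^2 (-π*cos(π*x/2)) dx. Term by term:
  ∫_0^2 -π*cos(π*x/2) dx = 0.
So LHS = 0.
∫_0^2 v(x) φ(x) dx = ∫_0^2 (0) dx. Term by term:
  ∫_0^2 0 dx = 0.
So RHS = -∫_0^2 v(x) φ(x) dx = 0.
LHS = RHS, so the identity holds for this test φ.
Moreover u is smooth here and v(x) = u'(x) = 0 pointwise, so the identity holds for every test function. Hence v is the weak derivative of u.


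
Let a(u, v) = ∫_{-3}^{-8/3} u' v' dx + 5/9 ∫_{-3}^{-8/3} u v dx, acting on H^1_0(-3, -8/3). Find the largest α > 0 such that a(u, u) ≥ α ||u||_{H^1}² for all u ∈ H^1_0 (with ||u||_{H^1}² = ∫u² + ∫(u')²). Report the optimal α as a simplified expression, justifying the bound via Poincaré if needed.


α = (5 + 81*π^2)/(9*(1 + 9*π^2))

Coercivity of a(·,·) on H^1_0(-3, -8/3) means a(u, u) ≥ α ||u||_{H^1}² for every u ∈ H^1_0.
The interval has length L = 1/3, and Poincaré/coercivity depend only on L. Here a(u, u) = ∫(u')² + (5/9)·∫u².
Here 0 < c = 5/9 < 1. The condition a(u,u) ≥ α||u||_{H^1}² reads (1−α)∫(u')² ≥ (α−c)∫u². Any admissible α is ≤ 1 (rapidly oscillating u have ∫u²/∫(u')² → 0), and α = 1 would force 0 ≥ (1−c)∫u², impossible since c < 1; so 1−α > 0. By the sharp Poincaré inequality on H^1_0 of an interval of length L, ∫(u')² ≥ (π/L)²∫u² with equality for the first sine mode sin(π(x−x₀)/L) (x₀ the left endpoint), so the inequality holds for all u iff (1−α)(π/L)² ≥ α − c, i.e. α ≤ ((π/L)² + c)/((π/L)² + 1) = (1 + c(L/π)²)/(1 + (L/π)²). With (π/L)² = 9*π^2 and c = 5/9, the largest admissible constant is α = ((π/L)² + c)/((π/L)² + 1).
Simplifying, α = (5 + 81*π^2)/(9*(1 + 9*π^2)).


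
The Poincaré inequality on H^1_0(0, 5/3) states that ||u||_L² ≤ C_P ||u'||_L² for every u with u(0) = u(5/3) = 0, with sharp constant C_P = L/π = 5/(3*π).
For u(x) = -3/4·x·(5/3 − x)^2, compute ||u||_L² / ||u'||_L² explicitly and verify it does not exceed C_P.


||u||_L² / ||u'||_L² = 5*sqrt(14)/42 < C_P = 5/(3*π).

u(x) = -3/4·x·(5/3 − x)^2, so u'(x) = (5 - 9*x)*(3*x - 5)/12.
u(x) = -3/4·x·(5/3 − x)^2 vanishes at x = 0 and x = 5/3, so u ∈ H^1_0(0, 5/3). Differentiate via the product rule and integrate the resulting polynomials term by term.
  ∫_0^5/3 u² dx = ∫_0^5/3 (9*x^6/16 - 15*x^5/4 + 75*x^4/8 - 125*x^3/12 + 625*x^2/144) dx. Term by term:
    ∫_0^5/3 9*x^6/16 dx = 78125/27216;  ∫_0^5/3 -15*x^5/4 dx = -78125/5832;  ∫_0^5/3 75*x^4/8 dx = 15625/648;
    ∫_0^5/3 -125*x^3/12 dx = -78125/3888;  ∫_0^5/3 625*x^2/144 dx = 78125/11664.
  Sum: 78125/27216 − 78125/5832 + 15625/648 − 78125/3888 + 78125/11664 = 15625/81648.
  ∫_0^5/3 (u')² dx = ∫_0^5/3 (81*x^4/16 - 45*x^3/2 + 275*x^2/8 - 125*x/6 + 625/144) dx. Term by term:
    ∫_0^5/3 81*x^4/16 dx = 625/48;  ∫_0^5/3 -45*x^3/2 dx = -3125/72;  ∫_0^5/3 275*x^2/8 dx = 34375/648;
    ∫_0^5/3 -125*x/6 dx = -3125/108;  ∫_0^5/3 625/144 dx = 3125/432.
  Sum: 625/48 − 3125/72 + 34375/648 − 3125/108 + 3125/432 = 625/648.
∫_0^5/3 u² dx = 15625/81648, so ||u||_L² = 125*sqrt(7)/756.
∫_0^5/3 (u')² dx = 625/648, so ||u'||_L² = 25*sqrt(2)/36.
Ratio ||u||_L² / ||u'||_L² = 5*sqrt(14)/42.
Sharp Poincaré constant on H^1_0(0, 5/3) is C_P = L/π = 5/(3*π), achieved by sin(3*π/5·x).
A polynomial bump cannot attain the sharp Poincaré constant (only the first sine eigenfunction does), so the ratio is strictly less than C_P, consistent with ||u||_L² ≤ C_P ||u'||_L².


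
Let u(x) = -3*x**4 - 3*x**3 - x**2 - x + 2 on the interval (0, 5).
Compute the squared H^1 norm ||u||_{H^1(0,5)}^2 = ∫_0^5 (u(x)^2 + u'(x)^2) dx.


||u||_{H^1}^2 = 444062975/84

The H^1 norm (squared) on an interval (0, L) is
  ||u||_{H^1}^2 = ∫_0^L u(x)^2 dx + ∫_0^L u'(x)^2 dx.
Compute u'(x) = -12*x**3 - 9*x**2 - 2*x - 1.
Then u(x)^2 = 9*x**8 + 18*x**7 + 15*x**6 + 12*x**5 - 5*x**4 - 10*x**3 - 3*x**2 - 4*x + 4 and u'(x)^2 = 144*x**6 + 216*x**5 + 129*x**4 + 60*x**3 + 22*x**2 + 4*x + 1.
Integrate each monomial from 0 to 5 using ∫_0^5 c·x^n dx = c·5^(n+1)/(n+1):
  ∫_0^5 u(x)^2 dx = ∫_0^5 (9*x^8 + 18*x^7 + 15*x^6 + 12*x^5 - 5*x^4 - 10*x^3 - 3*x^2 - 4*x + 4) dx. Term by term:
    ∫_0^5 9*x^8 dx = 1953125;  ∫_0^5 18*x^7 dx = 3515625/4;  ∫_0^5 15*x^6 dx = 1171875/7;
    ∫_0^5 12*x^5 dx = 31250;  ∫_0^5 -5*x^4 dx = -3125;  ∫_0^5 -10*x^3 dx = -3125/2;
    ∫_0^5 -3*x^2 dx = -125;  ∫_0^5 -4*x dx = -50;  ∫_0^5 4 dx = 20.
  Sum: 1953125 + 3515625/4 + 1171875/7 + 31250 − 3125 − 3125/2 − 125 − 50 + 20 = 84723785/28.
  ∫_0^5 u'(x)^2 dx = ∫_0^5 (144*x^6 + 216*x^5 + 129*x^4 + 60*x^3 + 22*x^2 + 4*x + 1) dx. Term by term:
    ∫_0^5 144*x^6 dx = 11250000/7;  ∫_0^5 216*x^5 dx = 562500;  ∫_0^5 129*x^4 dx = 80625;
    ∫_0^5 60*x^3 dx = 9375;  ∫_0^5 22*x^2 dx = 2750/3;  ∫_0^5 4*x dx = 50;
    ∫_0^5 1 dx = 5.
  Sum: 11250000/7 + 562500 + 80625 + 9375 + 2750/3 + 50 + 5 = 47472905/21.
Adding: ||u||_{H^1}^2 = 84723785/28 + 47472905/21 = 444062975/84.


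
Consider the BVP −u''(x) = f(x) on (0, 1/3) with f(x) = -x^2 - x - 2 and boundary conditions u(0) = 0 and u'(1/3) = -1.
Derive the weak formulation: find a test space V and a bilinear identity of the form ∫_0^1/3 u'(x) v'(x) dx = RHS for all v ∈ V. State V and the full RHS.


V = {v ∈ H^1(0, 1/3) : v(0) = 0} (test functions vanish at x = 0 where u is specified); weak form: ∫_0^1/3 u'v' dx = ∫_0^1/3 (-x^2 - x - 2) v dx − v(1/3) for all v ∈ V.

Multiply both sides by a test function v and integrate from 0 to 1/3:
  ∫_0^1/3 −u''(x) v(x) dx = ∫_0^1/3 f(x) v(x) dx.
Integrate the LHS by parts once:
  ∫_0^1/3 −u'' v dx = −[u'(x) v(x)]_0^1/3 + ∫_0^1/3 u'(x) v'(x) dx.
Thus ∫_0^1/3 u'(x) v'(x) dx = ∫_0^1/3 f(x) v(x) dx + [u'(x) v(x)]_0^1/3.
Choose V so that boundary terms are either known or forced to vanish.
Mixed BC: u(0) = 0 (Dirichlet) and u'(1/3) = -1 (Neumann). Define V = {v ∈ H^1(0, 1/3) : v(0) = 0}. Then [u' v]_0^1/3 = u'(1/3)·v(1/3) − u'(0)·0 = − v(1/3).
Weak formulation: find u (satisfying any essential BC) such that ∫_0^1/3 u'(x) v'(x) dx = ∫_0^1/3 f v dx − v(1/3) for all v ∈ V (Dirichlet at 0 absorbed into V; Neumann datum at x = 1/3 contributes the boundary term).
Substituting f(x) = -x^2 - x - 2, the right-hand side is ∫_0^1/3 (-x^2 - x - 2) v dx − v(1/3).


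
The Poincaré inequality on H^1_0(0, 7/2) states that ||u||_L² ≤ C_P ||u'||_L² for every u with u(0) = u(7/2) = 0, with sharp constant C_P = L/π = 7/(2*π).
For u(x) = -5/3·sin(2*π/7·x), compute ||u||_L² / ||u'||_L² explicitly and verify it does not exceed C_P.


||u||_L² / ||u'||_L² = 7/(2*π) = C_P.

u(x) = -5/3·sin(2*π/7·x), so u'(x) = -10*π*cos(2*π*x/7)/21.
Writing u(x) = A·sin(kπx/L) with A = -5/3 and k = 1, use ∫_0^L sin²(kπx/L) dx = L/2 and ∫_0^L cos²(kπx/L) dx = L/2.
u² = 25/9·sin²(2*π/7·x) and (u')² = 100*π^2/441·cos²(2*π/7·x), and each of sin², cos² integrates to L/2 = 7/4 over (0, 7/2).
∫_0^7/2 u² dx = 175/36, so ||u||_L² = 5*sqrt(7)/6.
∫_0^7/2 (u')² dx = 25*π^2/63, so ||u'||_L² = 5*sqrt(7)*π/21.
Ratio ||u||_L² / ||u'||_L² = 7/(2*π).
Sharp Poincaré constant on H^1_0(0, 7/2) is C_P = L/π = 7/(2*π), achieved by sin(2*π/7·x).
This is the k = 1 eigenfunction (up to amplitude), so the ratio equals the sharp Poincaré constant exactly.


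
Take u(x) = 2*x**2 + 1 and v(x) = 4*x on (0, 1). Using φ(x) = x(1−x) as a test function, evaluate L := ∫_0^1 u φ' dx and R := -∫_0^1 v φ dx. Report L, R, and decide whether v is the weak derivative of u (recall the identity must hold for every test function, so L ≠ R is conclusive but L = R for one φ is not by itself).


LHS = -1/3, RHS = -1/3. Yes, v = u' weakly.

u(x) = 2*x**2 + 1, classical derivative u'(x) = 4*x.
φ(x) = x(1−x), so φ'(x) = 1 - 2*x.
Note φ(0) = φ(1) = 0, so the boundary term u·φ vanishes.
LHS = ∫_0^1 u(x) φ'(x) dx = ∫_0^1 (-4*x^3 + 2*x^2 - 2*x + 1) dx. Term by term:
  ∫_0^1 -4*x^3 dx = -1;  ∫_0^1 2*x^2 dx = 2/3;  ∫_0^1 -2*x dx = -1;
  ∫_0^1 1 dx = 1.
Sum: -1 + 2/3 − 1 + 1 = -1/3.
So LHS = -1/3.
∫_0^1 v(x) φ(x) dx = ∫_0^1 (-4*x^3 + 4*x^2) dx. Term by term:
  ∫_0^1 -4*x^3 dx = -1;  ∫_0^1 4*x^2 dx = 4/3.
Sum: -1 + 4/3 = 1/3.
So RHS = -∫_0^1 v(x) φ(x) dx = -1/3.
LHS = RHS, so the identity holds for this test φ.
Moreover u is smooth here and v(x) = u'(x) = 4*x pointwise, so the identity holds for every test function. Hence v is the weak derivative of u.


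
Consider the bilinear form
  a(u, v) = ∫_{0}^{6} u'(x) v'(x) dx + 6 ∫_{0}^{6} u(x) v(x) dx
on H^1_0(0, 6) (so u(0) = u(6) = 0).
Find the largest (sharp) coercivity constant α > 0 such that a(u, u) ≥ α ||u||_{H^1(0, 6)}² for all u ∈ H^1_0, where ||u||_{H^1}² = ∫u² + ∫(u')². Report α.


α = 1

Coercivity of a(·,·) on H^1_0(0, 6) means a(u, u) ≥ α ||u||_{H^1}² for every u ∈ H^1_0.
The interval has length L = 6, and Poincaré/coercivity depend only on L. Here a(u, u) = ∫(u')² + (6)·∫u².
Here c = 6 ≥ 1, so a(u,u) = ∫(u')² + c∫u² ≥ ∫(u')² + ∫u² = ||u||_{H^1}², i.e. α = 1 works. No larger α is possible: a(u,u) ≥ α||u||_{H^1}² means (1−α)∫(u')² ≥ (α−c)∫u², and for the modes u_n = sin(nπ(x−x₀)/L) (x₀ the left endpoint) one has ∫u_n²/∫(u_n')² = (L/(nπ))² → 0, so a(u_n,u_n)/||u_n||_{H^1}² → 1. Hence the optimal constant is α = 1.
Therefore α = 1.


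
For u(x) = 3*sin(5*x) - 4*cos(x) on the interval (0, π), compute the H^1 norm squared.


||u||_{H^1(0,π)}^2 = 133*π

u'(x) = 4*sin(x) + 15*cos(5*x).
Expand u² and (u')² and integrate term by term on (0, π), using: for integers n ≥ 1, ∫_0^π sin²(nx) dx = ∫_0^π cos²(nx) dx = π/2; for n ≠ n', ∫_0^π sin(nx)sin(n'x) dx = ∫_0^π cos(nx)cos(n'x) dx = 0; and by product-to-sum, ∫_0^π sin(nx)cos(n'x) dx = ½∫_0^π [sin((n+n')x) + sin((n−n')x)] dx, which is 0 when n+n' is even and 2n/(n²−n'²) when n+n' is odd (it need not vanish on (0, π)).
  u² squared terms: (-4)²·∫cos(x)² dx = 16·π/2 = 8*π;  (3)²·∫sin(5x)² dx = 9·π/2 = 9*π/2.
  u² cross terms: 2·(-4)·(3)·∫cos(x)·sin(5x) dx = -24·(0) = 0.
  So ∫_0^π u² dx = 8*π + 9*π/2 + 0 = 25*π/2.
  (u')² squared terms: (4)²·∫sin(x)² dx = 16·π/2 = 8*π;  (15)²·∫cos(5x)² dx = 225·π/2 = 225*π/2.
  (u')² cross terms: 2·(4)·(15)·∫sin(x)·cos(5x) dx = 120·(0) = 0.
  So ∫_0^π (u')² dx = 8*π + 225*π/2 + 0 = 241*π/2.
||u||_{H^1}^2 = (25*π/2) + (241*π/2) = 133*π.


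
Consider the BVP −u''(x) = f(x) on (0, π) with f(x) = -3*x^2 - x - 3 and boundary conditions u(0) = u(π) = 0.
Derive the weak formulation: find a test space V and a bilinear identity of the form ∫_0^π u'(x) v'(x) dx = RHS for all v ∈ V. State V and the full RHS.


V = H^1_0(0, π) (so v(0) = v(π) = 0); weak form: ∫_0^π u'v' dx = ∫_0^π (-3*x^2 - x - 3) v dx for all v ∈ V.

Multiply both sides by a test function v and integrate from 0 to π:
  ∫_0^π −u''(x) v(x) dx = ∫_0^π f(x) v(x) dx.
Integrate the LHS by parts once:
  ∫_0^π −u'' v dx = −[u'(x) v(x)]_0^π + ∫_0^π u'(x) v'(x) dx.
Thus ∫_0^π u'(x) v'(x) dx = ∫_0^π f(x) v(x) dx + [u'(x) v(x)]_0^π.
Choose V so that boundary terms are either known or forced to vanish.
u is Dirichlet: u(0) = u(π) = 0. Let V = H^1_0(0, π); then v(0) = v(π) = 0, and [u' v]_0^π = 0.
Weak formulation: find u (satisfying any essential BC) such that ∫_0^π u'(x) v'(x) dx = ∫_0^π f v dx for all v ∈ V.
Substituting f(x) = -3*x^2 - x - 3, the right-hand side is ∫_0^π (-3*x^2 - x - 3) v dx.


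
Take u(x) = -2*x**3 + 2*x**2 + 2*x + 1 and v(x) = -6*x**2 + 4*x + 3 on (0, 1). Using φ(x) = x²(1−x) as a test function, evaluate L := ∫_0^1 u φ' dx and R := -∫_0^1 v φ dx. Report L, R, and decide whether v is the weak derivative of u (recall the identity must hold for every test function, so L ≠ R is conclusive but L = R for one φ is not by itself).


LHS = -1/6, RHS = -1/4. No, v is not the weak derivative of u.

u(x) = -2*x**3 + 2*x**2 + 2*x + 1, classical derivative u'(x) = -6*x**2 + 4*x + 2.
φ(x) = x²(1−x), so φ'(x) = x*(2 - 3*x).
Note φ(0) = φ(1) = 0, so the boundary term u·φ vanishes.
LHS = ∫_0^1 u(x) φ'(x) dx = ∫_0^1 (6*x^5 - 10*x^4 - 2*x^3 + x^2 + 2*x) dx. Term by term:
  ∫_0^1 6*x^5 dx = 1;  ∫_0^1 -10*x^4 dx = -2;  ∫_0^1 -2*x^3 dx = -1/2;
  ∫_0^1 x^2 dx = 1/3;  ∫_0^1 2*x dx = 1.
Sum: 1 − 2 − 1/2 + 1/3 + 1 = -1/6.
So LHS = -1/6.
∫_0^1 v(x) φ(x) dx = ∫_0^1 (6*x^5 - 10*x^4 + x^3 + 3*x^2) dx. Term by term:
  ∫_0^1 6*x^5 dx = 1;  ∫_0^1 -10*x^4 dx = -2;  ∫_0^1 x^3 dx = 1/4;
  ∫_0^1 3*x^2 dx = 1.
Sum: 1 − 2 + 1/4 + 1 = 1/4.
So RHS = -∫_0^1 v(x) φ(x) dx = -1/4.
LHS − RHS = 1/12 ≠ 0, so the identity fails.
(For a valid weak derivative the identity must hold for EVERY test function, in particular this one. The failure shows v is NOT the weak derivative of u.)
Correct weak derivative would be u'(x) = -6*x**2 + 4*x + 2.


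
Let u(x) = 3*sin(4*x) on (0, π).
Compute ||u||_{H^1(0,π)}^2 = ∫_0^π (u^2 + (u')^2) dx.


||u||_{H^1(0,π)}^2 = 153*π/2

u'(x) = 12*cos(4*x).
Expand u² and (u')² and integrate term by term on (0, π), using: for integers n ≥ 1, ∫_0^π sin²(nx) dx = ∫_0^π cos²(nx) dx = π/2; for n ≠ n', ∫_0^π sin(nx)sin(n'x) dx = ∫_0^π cos(nx)cos(n'x) dx = 0; and by product-to-sum, ∫_0^π sin(nx)cos(n'x) dx = ½∫_0^π [sin((n+n')x) + sin((n−n')x)] dx, which is 0 when n+n' is even and 2n/(n²−n'²) when n+n' is odd (it need not vanish on (0, π)).
  u² squared terms: (3)²·∫sin(4x)² dx = 9·π/2 = 9*π/2.
  So ∫_0^π u² dx = 9*π/2.
  (u')² squared terms: (12)²·∫cos(4x)² dx = 144·π/2 = 72*π.
  So ∫_0^π (u')² dx = 72*π.
||u||_{H^1}^2 = (9*π/2) + (72*π) = 153*π/2.


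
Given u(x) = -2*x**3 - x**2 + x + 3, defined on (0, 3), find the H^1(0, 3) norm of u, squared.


||u||_{H^1}^2 = 242481/70

The H^1 norm (squared) on an interval (0, L) is
  ||u||_{H^1}^2 = ∫_0^L u(x)^2 dx + ∫_0^L u'(x)^2 dx.
Compute u'(x) = -6*x**2 - 2*x + 1.
Then u(x)^2 = 4*x**6 + 4*x**5 - 3*x**4 - 14*x**3 - 5*x**2 + 6*x + 9 and u'(x)^2 = 36*x**4 + 24*x**3 - 8*x**2 - 4*x + 1.
Integrate each monomial from 0 to 3 using ∫_0^3 c·x^n dx = c·3^(n+1)/(n+1):
  ∫_0^3 u(x)^2 dx = ∫_0^3 (4*x^6 + 4*x^5 - 3*x^4 - 14*x^3 - 5*x^2 + 6*x + 9) dx. Term by term:
    ∫_0^3 4*x^6 dx = 8748/7;  ∫_0^3 4*x^5 dx = 486;  ∫_0^3 -3*x^4 dx = -729/5;
    ∫_0^3 -14*x^3 dx = -567/2;  ∫_0^3 -5*x^2 dx = -45;  ∫_0^3 6*x dx = 27;
    ∫_0^3 9 dx = 27.
  Sum: 8748/7 + 486 − 729/5 − 567/2 − 45 + 27 + 27 = 92079/70.
  ∫_0^3 u'(x)^2 dx = ∫_0^3 (36*x^4 + 24*x^3 - 8*x^2 - 4*x + 1) dx. Term by term:
    ∫_0^3 36*x^4 dx = 8748/5;  ∫_0^3 24*x^3 dx = 486;  ∫_0^3 -8*x^2 dx = -72;
    ∫_0^3 -4*x dx = -18;  ∫_0^3 1 dx = 3.
  Sum: 8748/5 + 486 − 72 − 18 + 3 = 10743/5.
Adding: ||u||_{H^1}^2 = 92079/70 + 10743/5 = 242481/70.


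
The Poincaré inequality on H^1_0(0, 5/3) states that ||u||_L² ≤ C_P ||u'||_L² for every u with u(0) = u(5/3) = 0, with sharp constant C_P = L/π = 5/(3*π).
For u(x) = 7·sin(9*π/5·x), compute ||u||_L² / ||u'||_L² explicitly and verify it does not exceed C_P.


||u||_L² / ||u'||_L² = 5/(9*π) < C_P = 5/(3*π).

u(x) = 7·sin(9*π/5·x), so u'(x) = 63*π*cos(9*π*x/5)/5.
Writing u(x) = A·sin(kπx/L) with A = 7 and k = 3, use ∫_0^L sin²(kπx/L) dx = L/2 and ∫_0^L cos²(kπx/L) dx = L/2.
u² = 49·sin²(9*π/5·x) and (u')² = 3969*π^2/25·cos²(9*π/5·x), and each of sin², cos² integrates to L/2 = 5/6 over (0, 5/3).
∫_0^5/3 u² dx = 245/6, so ||u||_L² = 7*sqrt(30)/6.
∫_0^5/3 (u')² dx = 1323*π^2/10, so ||u'||_L² = 21*sqrt(30)*π/10.
Ratio ||u||_L² / ||u'||_L² = 5/(9*π).
Sharp Poincaré constant on H^1_0(0, 5/3) is C_P = L/π = 5/(3*π), achieved by sin(3*π/5·x).
This is the k = 3 harmonic; the ratio L/(kπ) is strictly less than C_P = L/π, consistent with the sharp inequality ||u||_L² ≤ C_P ||u'||_L².


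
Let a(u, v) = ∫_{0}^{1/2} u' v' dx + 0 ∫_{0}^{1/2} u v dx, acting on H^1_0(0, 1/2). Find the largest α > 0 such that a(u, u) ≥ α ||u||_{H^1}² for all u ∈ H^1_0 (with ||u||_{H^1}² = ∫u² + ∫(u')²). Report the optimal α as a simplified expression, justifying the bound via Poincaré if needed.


α = 4*π^2/(1 + 4*π^2)

Coercivity of a(·,·) on H^1_0(0, 1/2) means a(u, u) ≥ α ||u||_{H^1}² for every u ∈ H^1_0.
The interval has length L = 1/2, and Poincaré/coercivity depend only on L. Here a(u, u) = ∫(u')² + (0)·∫u².
Here c = 0, so a(u,u) = ∫(u')² alone. The condition a(u,u) ≥ α||u||_{H^1}² reads (1−α)∫(u')² ≥ (α−c)∫u². Any admissible α is ≤ 1 (rapidly oscillating u have ∫u²/∫(u')² → 0), and α = 1 would force 0 ≥ (1−c)∫u², impossible since c < 1; so 1−α > 0. By the sharp Poincaré inequality on H^1_0 of an interval of length L, ∫(u')² ≥ (π/L)²∫u² with equality for the first sine mode sin(π(x−x₀)/L) (x₀ the left endpoint), so the inequality holds for all u iff (1−α)(π/L)² ≥ α − c, i.e. α ≤ ((π/L)² + c)/((π/L)² + 1) = (1 + c(L/π)²)/(1 + (L/π)²). (Direct route, valid since c ≤ 0: Poincaré gives c∫u² ≥ c(L/π)²∫(u')², so a(u,u) ≥ (1 + c(L/π)²)∫(u')², while ||u||_{H^1}² ≤ (1 + (L/π)²)∫(u')²; dividing yields the same α.) With (π/L)² = 4*π^2 and c = 0, the largest admissible constant is α = ((π/L)² + c)/((π/L)² + 1).
Simplifying, α = 4*π^2/(1 + 4*π^2).


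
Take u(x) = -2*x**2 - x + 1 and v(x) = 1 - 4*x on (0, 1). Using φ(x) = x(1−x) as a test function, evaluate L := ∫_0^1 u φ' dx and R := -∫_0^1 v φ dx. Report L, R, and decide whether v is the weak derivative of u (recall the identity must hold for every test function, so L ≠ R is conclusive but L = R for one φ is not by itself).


LHS = 1/2, RHS = 1/6. No, v is not the weak derivative of u.

u(x) = -2*x**2 - x + 1, classical derivative u'(x) = -4*x - 1.
φ(x) = x(1−x), so φ'(x) = 1 - 2*x.
Note φ(0) = φ(1) = 0, so the boundary term u·φ vanishes.
LHS = ∫_0^1 u(x) φ'(x) dx = ∫_0^1 (4*x^3 - 3*x + 1) dx. Term by term:
  ∫_0^1 4*x^3 dx = 1;  ∫_0^1 -3*x dx = -3/2;  ∫_0^1 1 dx = 1.
Sum: 1 − 3/2 + 1 = 1/2.
So LHS = 1/2.
∫_0^1 v(x) φ(x) dx = ∫_0^1 (4*x^3 - 5*x^2 + x) dx. Term by term:
  ∫_0^1 4*x^3 dx = 1;  ∫_0^1 -5*x^2 dx = -5/3;  ∫_0^1 x dx = 1/2.
Sum: 1 − 5/3 + 1/2 = -1/6.
So RHS = -∫_0^1 v(x) φ(x) dx = 1/6.
LHS − RHS = 1/3 ≠ 0, so the identity fails.
(For a valid weak derivative the identity must hold for EVERY test function, in particular this one. The failure shows v is NOT the weak derivative of u.)
Correct weak derivative would be u'(x) = -4*x - 1.


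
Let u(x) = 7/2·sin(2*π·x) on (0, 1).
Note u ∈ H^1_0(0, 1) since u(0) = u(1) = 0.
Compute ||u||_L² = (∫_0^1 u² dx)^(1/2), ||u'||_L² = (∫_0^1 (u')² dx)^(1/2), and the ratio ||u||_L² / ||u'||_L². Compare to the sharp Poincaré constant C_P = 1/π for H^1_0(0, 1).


||u||_L² / ||u'||_L² = 1/(2*π) < C_P = 1/π.

u(x) = 7/2·sin(2*π·x), so u'(x) = 7*π*cos(2*π*x).
Writing u(x) = A·sin(kπx/L) with A = 7/2 and k = 2, use ∫_0^L sin²(kπx/L) dx = L/2 and ∫_0^L cos²(kπx/L) dx = L/2.
u² = 49/4·sin²(2*π·x) and (u')² = 49*π^2·cos²(2*π·x), and each of sin², cos² integrates to L/2 = 1/2 over (0, 1).
∫_0^1 u² dx = 49/8, so ||u||_L² = 7*sqrt(2)/4.
∫_0^1 (u')² dx = 49*π^2/2, so ||u'||_L² = 7*sqrt(2)*π/2.
Ratio ||u||_L² / ||u'||_L² = 1/(2*π).
Sharp Poincaré constant on H^1_0(0, 1) is C_P = L/π = 1/π, achieved by sin(π·x).
This is the k = 2 harmonic; the ratio L/(kπ) is strictly less than C_P = L/π, consistent with the sharp inequality ||u||_L² ≤ C_P ||u'||_L².


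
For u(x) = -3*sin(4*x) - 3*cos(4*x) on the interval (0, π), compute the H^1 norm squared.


||u||_{H^1(0,π)}^2 = 153*π

u'(x) = 12*sin(4*x) - 12*cos(4*x).
Expand u² and (u')² and integrate term by term on (0, π), using: for integers n ≥ 1, ∫_0^π sin²(nx) dx = ∫_0^π cos²(nx) dx = π/2; for n ≠ n', ∫_0^π sin(nx)sin(n'x) dx = ∫_0^π cos(nx)cos(n'x) dx = 0; and by product-to-sum, ∫_0^π sin(nx)cos(n'x) dx = ½∫_0^π [sin((n+n')x) + sin((n−n')x)] dx, which is 0 when n+n' is even and 2n/(n²−n'²) when n+n' is odd (it need not vanish on (0, π)).
  u² squared terms: (-3)²·∫cos(4x)² dx = 9·π/2 = 9*π/2;  (-3)²·∫sin(4x)² dx = 9·π/2 = 9*π/2.
  u² cross terms: 2·(-3)·(-3)·∫cos(4x)·sin(4x) dx = 18·(0) = 0.
  So ∫_0^π u² dx = 9*π/2 + 9*π/2 + 0 = 9*π.
  (u')² squared terms: (-12)²·∫cos(4x)² dx = 144·π/2 = 72*π;  (12)²·∫sin(4x)² dx = 144·π/2 = 72*π.
  (u')² cross terms: 2·(-12)·(12)·∫cos(4x)·sin(4x) dx = -288·(0) = 0.
  So ∫_0^π (u')² dx = 72*π + 72*π + 0 = 144*π.
||u||_{H^1}^2 = (9*π) + (144*π) = 153*π.


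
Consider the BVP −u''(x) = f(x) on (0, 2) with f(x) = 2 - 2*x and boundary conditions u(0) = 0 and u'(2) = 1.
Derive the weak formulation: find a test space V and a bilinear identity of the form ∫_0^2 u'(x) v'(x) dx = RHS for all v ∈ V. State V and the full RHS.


V = {v ∈ H^1(0, 2) : v(0) = 0} (test functions vanish at x = 0 where u is specified); weak form: ∫_0^2 u'v' dx = ∫_0^2 (2 - 2*x) v dx + v(2) for all v ∈ V.

Multiply both sides by a test function v and integrate from 0 to 2:
  ∫_0^2 −u''(x) v(x) dx = ∫_0^2 f(x) v(x) dx.
Integrate the LHS by parts once:
  ∫_0^2 −u'' v dx = −[u'(x) v(x)]_0^2 + ∫_0^2 u'(x) v'(x) dx.
Thus ∫_0^2 u'(x) v'(x) dx = ∫_0^2 f(x) v(x) dx + [u'(x) v(x)]_0^2.
Choose V so that boundary terms are either known or forced to vanish.
Mixed BC: u(0) = 0 (Dirichlet) and u'(2) = 1 (Neumann). Define V = {v ∈ H^1(0, 2) : v(0) = 0}. Then [u' v]_0^2 = u'(2)·v(2) − u'(0)·0 = v(2).
Weak formulation: find u (satisfying any essential BC) such that ∫_0^2 u'(x) v'(x) dx = ∫_0^2 f v dx + v(2) for all v ∈ V (Dirichlet at 0 absorbed into V; Neumann datum at x = 2 contributes the boundary term).
Substituting f(x) = 2 - 2*x, the right-hand side is ∫_0^2 (2 - 2*x) v dx + v(2).


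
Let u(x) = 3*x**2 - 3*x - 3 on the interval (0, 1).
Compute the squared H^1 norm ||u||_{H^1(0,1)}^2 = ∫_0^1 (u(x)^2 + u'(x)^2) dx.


||u||_{H^1}^2 = 153/10

The H^1 norm (squared) on an interval (0, L) is
  ||u||_{H^1}^2 = ∫_0^L u(x)^2 dx + ∫_0^L u'(x)^2 dx.
Compute u'(x) = 6*x - 3.
Then u(x)^2 = 9*x**4 - 18*x**3 - 9*x**2 + 18*x + 9 and u'(x)^2 = 36*x**2 - 36*x + 9.
Integrate each monomial from 0 to 1 using ∫_0^1 c·x^n dx = c·1^(n+1)/(n+1):
  ∫_0^1 u(x)^2 dx = ∫_0^1 (9*x^4 - 18*x^3 - 9*x^2 + 18*x + 9) dx. Term by term:
    ∫_0^1 9*x^4 dx = 9/5;  ∫_0^1 -18*x^3 dx = -9/2;  ∫_0^1 -9*x^2 dx = -3;
    ∫_0^1 18*x dx = 9;  ∫_0^1 9 dx = 9.
  Sum: 9/5 − 9/2 − 3 + 9 + 9 = 123/10.
  ∫_0^1 u'(x)^2 dx = ∫_0^1 (36*x^2 - 36*x + 9) dx. Term by term:
    ∫_0^1 36*x^2 dx = 12;  ∫_0^1 -36*x dx = -18;  ∫_0^1 9 dx = 9.
  Sum: 12 − 18 + 9 = 3.
Adding: ||u||_{H^1}^2 = 123/10 + 3 = 153/10.


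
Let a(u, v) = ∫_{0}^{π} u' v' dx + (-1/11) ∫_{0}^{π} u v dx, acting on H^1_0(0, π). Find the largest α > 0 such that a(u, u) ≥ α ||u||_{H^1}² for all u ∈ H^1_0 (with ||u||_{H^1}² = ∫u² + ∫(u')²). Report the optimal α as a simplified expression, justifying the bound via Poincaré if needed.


α = 5/11

Coercivity of a(·,·) on H^1_0(0, π) means a(u, u) ≥ α ||u||_{H^1}² for every u ∈ H^1_0.
The interval has length L = π, and Poincaré/coercivity depend only on L. Here a(u, u) = ∫(u')² + (-1/11)·∫u².
Here c = -1/11 < 0 with |c| < (π/L)² = 1, so coercivity still holds. The condition a(u,u) ≥ α||u||_{H^1}² reads (1−α)∫(u')² ≥ (α−c)∫u². Any admissible α is ≤ 1 (rapidly oscillating u have ∫u²/∫(u')² → 0), and α = 1 would force 0 ≥ (1−c)∫u², impossible since c < 1; so 1−α > 0. By the sharp Poincaré inequality on H^1_0 of an interval of length L, ∫(u')² ≥ (π/L)²∫u² with equality for the first sine mode sin(π(x−x₀)/L) (x₀ the left endpoint), so the inequality holds for all u iff (1−α)(π/L)² ≥ α − c, i.e. α ≤ ((π/L)² + c)/((π/L)² + 1) = (1 + c(L/π)²)/(1 + (L/π)²). (Direct route, valid since c ≤ 0: Poincaré gives c∫u² ≥ c(L/π)²∫(u')², so a(u,u) ≥ (1 + c(L/π)²)∫(u')², while ||u||_{H^1}² ≤ (1 + (L/π)²)∫(u')²; dividing yields the same α.) With (π/L)² = 1 and c = -1/11, the largest admissible constant is α = ((π/L)² + c)/((π/L)² + 1).
Simplifying, α = 5/11.


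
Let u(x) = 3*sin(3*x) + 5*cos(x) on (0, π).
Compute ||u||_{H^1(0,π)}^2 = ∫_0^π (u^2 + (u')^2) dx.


||u||_{H^1(0,π)}^2 = 70*π

u'(x) = -5*sin(x) + 9*cos(3*x).
Expand u² and (u')² and integrate term by term on (0, π), using: for integers n ≥ 1, ∫_0^π sin²(nx) dx = ∫_0^π cos²(nx) dx = π/2; for n ≠ n', ∫_0^π sin(nx)sin(n'x) dx = ∫_0^π cos(nx)cos(n'x) dx = 0; and by product-to-sum, ∫_0^π sin(nx)cos(n'x) dx = ½∫_0^π [sin((n+n')x) + sin((n−n')x)] dx, which is 0 when n+n' is even and 2n/(n²−n'²) when n+n' is odd (it need not vanish on (0, π)).
  u² squared terms: (3)²·∫sin(3x)² dx = 9·π/2 = 9*π/2;  (5)²·∫cos(x)² dx = 25·π/2 = 25*π/2.
  u² cross terms: 2·(3)·(5)·∫sin(3x)·cos(x) dx = 30·(0) = 0.
  So ∫_0^π u² dx = 9*π/2 + 25*π/2 + 0 = 17*π.
  (u')² squared terms: (-5)²·∫sin(x)² dx = 25·π/2 = 25*π/2;  (9)²·∫cos(3x)² dx = 81·π/2 = 81*π/2.
  (u')² cross terms: 2·(-5)·(9)·∫sin(x)·cos(3x) dx = -90·(0) = 0.
  So ∫_0^π (u')² dx = 25*π/2 + 81*π/2 + 0 = 53*π.
||u||_{H^1}^2 = (17*π) + (53*π) = 70*π.


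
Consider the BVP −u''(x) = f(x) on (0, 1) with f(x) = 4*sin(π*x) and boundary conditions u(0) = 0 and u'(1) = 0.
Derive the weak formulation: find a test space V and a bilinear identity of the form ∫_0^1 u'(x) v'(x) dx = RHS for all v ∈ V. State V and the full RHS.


V = {v ∈ H^1(0, 1) : v(0) = 0} (test functions vanish at x = 0 where u is specified); weak form: ∫_0^1 u'v' dx = ∫_0^1 (4*sin(π*x)) v dx for all v ∈ V.

Multiply both sides by a test function v and integrate from 0 to 1:
  ∫_0^1 −u''(x) v(x) dx = ∫_0^1 f(x) v(x) dx.
Integrate the LHS by parts once:
  ∫_0^1 −u'' v dx = −[u'(x) v(x)]_0^1 + ∫_0^1 u'(x) v'(x) dx.
Thus ∫_0^1 u'(x) v'(x) dx = ∫_0^1 f(x) v(x) dx + [u'(x) v(x)]_0^1.
Choose V so that boundary terms are either known or forced to vanish.
Mixed BC: u(0) = 0 (Dirichlet) and u'(1) = 0 (Neumann). Define V = {v ∈ H^1(0, 1) : v(0) = 0}. Then [u' v]_0^1 = u'(1)·v(1) − u'(0)·0 = 0.
Weak formulation: find u (satisfying any essential BC) such that ∫_0^1 u'(x) v'(x) dx = ∫_0^1 f v dx for all v ∈ V (Dirichlet at 0 absorbed into V; the Neumann datum at x = 1 is zero, so no boundary term remains).
Substituting f(x) = 4*sin(π*x), the right-hand side is ∫_0^1 (4*sin(π*x)) v dx.


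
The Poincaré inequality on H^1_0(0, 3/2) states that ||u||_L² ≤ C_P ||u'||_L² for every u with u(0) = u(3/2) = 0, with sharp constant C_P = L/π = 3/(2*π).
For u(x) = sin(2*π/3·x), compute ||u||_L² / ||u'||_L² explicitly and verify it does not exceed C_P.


||u||_L² / ||u'||_L² = 3/(2*π) = C_P.

u(x) = sin(2*π/3·x), so u'(x) = 2*π*cos(2*π*x/3)/3.
Writing u(x) = A·sin(kπx/L) with A = 1 and k = 1, use ∫_0^L sin²(kπx/L) dx = L/2 and ∫_0^L cos²(kπx/L) dx = L/2.
u² = 1·sin²(2*π/3·x) and (u')² = 4*π^2/9·cos²(2*π/3·x), and each of sin², cos² integrates to L/2 = 3/4 over (0, 3/2).
∫_0^3/2 u² dx = 3/4, so ||u||_L² = sqrt(3)/2.
∫_0^3/2 (u')² dx = π^2/3, so ||u'||_L² = sqrt(3)*π/3.
Ratio ||u||_L² / ||u'||_L² = 3/(2*π).
Sharp Poincaré constant on H^1_0(0, 3/2) is C_P = L/π = 3/(2*π), achieved by sin(2*π/3·x).
This is the k = 1 eigenfunction (up to amplitude), so the ratio equals the sharp Poincaré constant exactly.


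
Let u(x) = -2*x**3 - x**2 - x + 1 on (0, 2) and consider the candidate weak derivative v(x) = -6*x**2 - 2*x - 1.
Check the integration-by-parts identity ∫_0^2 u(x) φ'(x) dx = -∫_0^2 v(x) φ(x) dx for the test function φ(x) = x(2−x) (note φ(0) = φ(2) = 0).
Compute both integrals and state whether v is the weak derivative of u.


LHS = 68/5, RHS = 68/5. Yes, v = u' weakly.

u(x) = -2*x**3 - x**2 - x + 1, classical derivative u'(x) = -6*x**2 - 2*x - 1.
φ(x) = x(2−x), so φ'(x) = 2 - 2*x.
Note φ(0) = φ(2) = 0, so the boundary term u·φ vanishes.
LHS = ∫_0^2 u(x) φ'(x) dx = ∫_0^2 (4*x^4 - 2*x^3 - 4*x + 2) dx. Term by term:
  ∫_0^2 4*x^4 dx = 128/5;  ∫_0^2 -2*x^3 dx = -8;  ∫_0^2 -4*x dx = -8;
  ∫_0^2 2 dx = 4.
Sum: 128/5 − 8 − 8 + 4 = 68/5.
So LHS = 68/5.
∫_0^2 v(x) φ(x) dx = ∫_0^2 (6*x^4 - 10*x^3 - 3*x^2 - 2*x) dx. Term by term:
  ∫_0^2 6*x^4 dx = 192/5;  ∫_0^2 -10*x^3 dx = -40;  ∫_0^2 -3*x^2 dx = -8;
  ∫_0^2 -2*x dx = -4.
Sum: 192/5 − 40 − 8 − 4 = -68/5.
So RHS = -∫_0^2 v(x) φ(x) dx = 68/5.
LHS = RHS, so the identity holds for this test φ.
Moreover u is smooth here and v(x) = u'(x) = -6*x**2 - 2*x - 1 pointwise, so the identity holds for every test function. Hence v is the weak derivative of u.


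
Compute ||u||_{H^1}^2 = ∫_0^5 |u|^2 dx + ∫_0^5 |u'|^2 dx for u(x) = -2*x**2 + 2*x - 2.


||u||_{H^1}^2 = 6470/3

The H^1 norm (squared) on an interval (0, L) is
  ||u||_{H^1}^2 = ∫_0^L u(x)^2 dx + ∫_0^L u'(x)^2 dx.
Compute u'(x) = 2 - 4*x.
Then u(x)^2 = 4*x**4 - 8*x**3 + 12*x**2 - 8*x + 4 and u'(x)^2 = 16*x**2 - 16*x + 4.
Integrate each monomial from 0 to 5 using ∫_0^5 c·x^n dx = c·5^(n+1)/(n+1):
  ∫_0^5 u(x)^2 dx = ∫_0^5 (4*x^4 - 8*x^3 + 12*x^2 - 8*x + 4) dx. Term by term:
    ∫_0^5 4*x^4 dx = 2500;  ∫_0^5 -8*x^3 dx = -1250;  ∫_0^5 12*x^2 dx = 500;
    ∫_0^5 -8*x dx = -100;  ∫_0^5 4 dx = 20.
  Sum: 2500 − 1250 + 500 − 100 + 20 = 1670.
  ∫_0^5 u'(x)^2 dx = ∫_0^5 (16*x^2 - 16*x + 4) dx. Term by term:
    ∫_0^5 16*x^2 dx = 2000/3;  ∫_0^5 -16*x dx = -200;  ∫_0^5 4 dx = 20.
  Sum: 2000/3 − 200 + 20 = 1460/3.
Adding: ||u||_{H^1}^2 = 1670 + 1460/3 = 6470/3.


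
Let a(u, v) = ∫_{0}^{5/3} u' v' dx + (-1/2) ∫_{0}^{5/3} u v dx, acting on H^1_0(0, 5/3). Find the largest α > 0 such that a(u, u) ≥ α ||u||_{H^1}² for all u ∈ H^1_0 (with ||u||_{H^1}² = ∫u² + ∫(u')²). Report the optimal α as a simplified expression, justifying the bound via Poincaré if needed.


α = (-25 + 18*π^2)/(2*(25 + 9*π^2))

Coercivity of a(·,·) on H^1_0(0, 5/3) means a(u, u) ≥ α ||u||_{H^1}² for every u ∈ H^1_0.
The interval has length L = 5/3, and Poincaré/coercivity depend only on L. Here a(u, u) = ∫(u')² + (-1/2)·∫u².
Here c = -1/2 < 0 with |c| < (π/L)² = 9*π^2/25, so coercivity still holds. The condition a(u,u) ≥ α||u||_{H^1}² reads (1−α)∫(u')² ≥ (α−c)∫u². Any admissible α is ≤ 1 (rapidly oscillating u have ∫u²/∫(u')² → 0), and α = 1 would force 0 ≥ (1−c)∫u², impossible since c < 1; so 1−α > 0. By the sharp Poincaré inequality on H^1_0 of an interval of length L, ∫(u')² ≥ (π/L)²∫u² with equality for the first sine mode sin(π(x−x₀)/L) (x₀ the left endpoint), so the inequality holds for all u iff (1−α)(π/L)² ≥ α − c, i.e. α ≤ ((π/L)² + c)/((π/L)² + 1) = (1 + c(L/π)²)/(1 + (L/π)²). (Direct route, valid since c ≤ 0: Poincaré gives c∫u² ≥ c(L/π)²∫(u')², so a(u,u) ≥ (1 + c(L/π)²)∫(u')², while ||u||_{H^1}² ≤ (1 + (L/π)²)∫(u')²; dividing yields the same α.) With (π/L)² = 9*π^2/25 and c = -1/2, the largest admissible constant is α = ((π/L)² + c)/((π/L)² + 1).
Simplifying, α = (-25 + 18*π^2)/(2*(25 + 9*π^2)).
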